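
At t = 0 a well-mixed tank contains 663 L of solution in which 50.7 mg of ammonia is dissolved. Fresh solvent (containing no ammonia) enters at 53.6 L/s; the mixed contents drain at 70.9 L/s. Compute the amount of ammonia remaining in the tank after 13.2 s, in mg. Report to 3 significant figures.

Let m(t) be the amount of ammonia. Volume: V(t) = V₀ + (Q_in − Q_out) t = 663 − 17.300 t; V(13.2) = 434.64 L.
Solute balance: dm/dt = 0 − Q_out C = −Q_out m/V(t).
dm/m = −Q_out dt/(V₀ − 17.300 t); integrating gives ln(m/m₀) = −(Q_out/(Q_in−Q_out)) ln(V/V₀).
m = m₀ (V₀/V)^(Q_out/(Q_in−Q_out)) = 50.7 × (663/434.64)^(-4.0983) = 8.9836 mg.

8.98 mg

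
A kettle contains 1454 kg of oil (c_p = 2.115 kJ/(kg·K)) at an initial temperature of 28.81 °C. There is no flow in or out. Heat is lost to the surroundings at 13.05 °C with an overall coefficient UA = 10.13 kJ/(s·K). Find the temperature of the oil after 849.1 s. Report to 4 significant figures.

Lumped-capacitance energy balance: M c_p dT/dt = UA(T_amb − T).
dT/dt = (T_ss − T)/τ with T_ss = T_amb = 13.0500 °C, τ = M c_p/UA = 1454·2.115/10.13 = 303.575 s.
This is linear first-order; T(t) = T_ss + (T₀ − T_ss) e^(−t/τ).
T(849.1) = 13.0500 + (15.7600)·0.0609924 = 14.0112 °C.

14.01 °C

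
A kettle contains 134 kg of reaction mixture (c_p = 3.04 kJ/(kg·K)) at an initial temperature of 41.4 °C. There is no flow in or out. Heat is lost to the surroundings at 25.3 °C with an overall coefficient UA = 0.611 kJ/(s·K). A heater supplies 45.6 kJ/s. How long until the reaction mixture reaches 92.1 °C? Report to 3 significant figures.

Lumped-capacitance energy balance: M c_p dT/dt = UA(T_amb − T) + Q̇.
τ = M c_p/UA = 666.71 s; T_ss = T_amb + Q̇/UA = 25.3 + 45.6/0.611 = 99.932 °C.
T(t) = T_ss + (T₀ − T_ss)e^(−t/τ); set T = 92.1:
t = −τ ln[(T − T_ss)/(T₀ − T_ss)] = −666.71 · ln(0.13380) = 1341.0 s.

1340 s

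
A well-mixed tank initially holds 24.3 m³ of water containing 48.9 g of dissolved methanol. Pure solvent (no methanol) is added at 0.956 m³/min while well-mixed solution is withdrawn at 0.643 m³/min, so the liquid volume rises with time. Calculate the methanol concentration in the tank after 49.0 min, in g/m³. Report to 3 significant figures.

Let m(t) be the amount of methanol. Volume: V(t) = V₀ + (Q_in − Q_out) t = 24.3 + 0.31300 t; V(49.0) = 39.637 m³.
No methanol enters, so dm/dt = −Q_out · (m/V).
dm/m = −Q_out dt/(V₀ + 0.31300 t); integrating gives ln(m/m₀) = −(Q_out/(Q_in−Q_out)) ln(V/V₀).
m = m₀ (V₀/V)^(Q_out/(Q_in−Q_out)) = 48.9 × (24.3/39.637)^(2.0543) = 17.897 g.
C = m/V = 17.897/39.637 = 0.45152 g/m³.

0.452 g/m³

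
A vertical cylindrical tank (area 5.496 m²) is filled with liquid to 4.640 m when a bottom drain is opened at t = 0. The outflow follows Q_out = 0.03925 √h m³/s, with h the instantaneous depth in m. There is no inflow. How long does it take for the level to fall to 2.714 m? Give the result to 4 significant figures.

141.9 s

Mass balance (ρ constant): A dh/dt = −0.03925 √h.
Separate and integrate: 2(√h − √h₀) = −(0.03925/A) t.
t = 2A(√h₀ − √h)/0.03925 = 2·5.496·(√4.640 − √2.714)/0.03925
  = 10.9920 × (2.15407 − 1.64742) / 0.03925 = 141.886 s.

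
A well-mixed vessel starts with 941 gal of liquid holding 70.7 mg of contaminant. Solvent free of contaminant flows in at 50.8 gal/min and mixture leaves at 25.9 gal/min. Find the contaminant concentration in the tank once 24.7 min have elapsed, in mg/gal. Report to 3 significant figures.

0.0269 mg/gal

Let m(t) be the amount of contaminant. Volume: V(t) = V₀ + (Q_in − Q_out) t = 941 + 24.900 t; V(24.7) = 1556.0 gal.
Species balance (pure solvent in): dm/dt = −Q_out · m/V(t).
dm/m = −Q_out dt/(V₀ + 24.900 t); integrating gives ln(m/m₀) = −(Q_out/(Q_in−Q_out)) ln(V/V₀).
m = m₀ (V₀/V)^(Q_out/(Q_in−Q_out)) = 70.7 × (941/1556.0)^(1.0402) = 41.900 mg.
C = m/V = 41.900/1556.0 = 0.026928 mg/gal.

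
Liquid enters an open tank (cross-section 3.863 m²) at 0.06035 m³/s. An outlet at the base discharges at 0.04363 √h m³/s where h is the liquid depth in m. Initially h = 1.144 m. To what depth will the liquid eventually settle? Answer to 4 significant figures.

1.913 m

Volume balance on the tank: A dh/dt = Q_in − 0.04363 √h. At steady state dh/dt = 0:
Q_in = 0.04363 √h_ss ⇒ √h_ss = 0.06035/0.04363 = 1.38322.
h_ss = 1.38322² = 1.91330 m. (Since h₀ = 1.144 m < h_ss, the level will rise toward this value.)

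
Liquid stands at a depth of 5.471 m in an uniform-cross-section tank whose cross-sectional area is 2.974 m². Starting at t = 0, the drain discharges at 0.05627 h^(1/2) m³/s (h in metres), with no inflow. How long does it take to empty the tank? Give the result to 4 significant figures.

A dh/dt = −Q_out = −0.05627 √h.
This is separable: 2 d(√h)/dt = −0.05627/A, so √h = √h₀ − (0.05627/(2A)) t.
Tank is empty when √h = 0: t_empty = 2A√h₀/0.05627.
t_empty = 2·2.974·√5.471/0.05627 = 5.94800·2.33902/0.05627 = 247.245 s.

247.2 s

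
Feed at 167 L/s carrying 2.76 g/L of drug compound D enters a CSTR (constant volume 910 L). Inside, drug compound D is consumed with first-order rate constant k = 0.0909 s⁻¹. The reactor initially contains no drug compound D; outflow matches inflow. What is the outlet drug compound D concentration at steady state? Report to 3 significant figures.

Accumulation = in − out − consumed: V dC/dt = Q C_in − Q C − k V C.
Steady state (dC/dt = 0): C_ss = Q C_in/(Q + kV) = C_in/(1 + kV/Q).
C_ss = 167·2.76/(167 + 0.0909·910) = 460.92/249.72 = 1.8458 g/L.

1.85 g/L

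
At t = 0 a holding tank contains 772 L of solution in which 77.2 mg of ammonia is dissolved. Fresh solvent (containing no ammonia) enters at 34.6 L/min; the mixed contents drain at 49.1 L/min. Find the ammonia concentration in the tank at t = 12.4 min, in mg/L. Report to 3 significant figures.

Let m(t) be the amount of ammonia. Volume: V(t) = V₀ + (Q_in − Q_out) t = 772 − 14.500 t; V(12.4) = 592.20 L.
No ammonia enters, so dm/dt = −Q_out · (m/V).
Separate: dm/m = −Q_out dt/V(t) ⇒ ln(m/m₀) = −(Q_out/(Q_in−Q_out)) ln(V/V₀).
m = m₀ (V₀/V)^(Q_out/(Q_in−Q_out)) = 77.2 × (772/592.20)^(-3.3862) = 31.456 mg.
C = m/V = 31.456/592.20 = 0.053117 mg/L.

0.0531 mg/L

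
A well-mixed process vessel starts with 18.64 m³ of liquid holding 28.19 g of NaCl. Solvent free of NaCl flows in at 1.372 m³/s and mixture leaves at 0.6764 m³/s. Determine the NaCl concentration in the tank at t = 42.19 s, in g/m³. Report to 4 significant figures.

0.2342 g/m³

Total volume: dV/dt = Q_in − Q_out = 0.695600 m³/s, so V(t) = 18.64 + 0.695600 t and V(42.19) = 47.9874 m³.
No NaCl enters, so dm/dt = −Q_out · (m/V).
Separate: dm/m = −Q_out dt/V(t) ⇒ ln(m/m₀) = −(Q_out/(Q_in−Q_out)) ln(V/V₀).
m = m₀ (V₀/V)^(Q_out/(Q_in−Q_out)) = 28.19 × (18.64/47.9874)^(0.972398) = 11.2396 g.
C = m/V = 11.2396/47.9874 = 0.234219 g/m³.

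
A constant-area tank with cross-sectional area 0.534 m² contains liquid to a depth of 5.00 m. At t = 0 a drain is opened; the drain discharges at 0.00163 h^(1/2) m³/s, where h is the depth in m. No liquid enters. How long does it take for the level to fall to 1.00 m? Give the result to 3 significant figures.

With no inflow, A dh/dt = −0.00163 √h.
∫ h^(−1/2) dh = −(0.00163/A) ∫ dt, giving 2√h = 2√h₀ − (0.00163/A) t.
t = 2A(√h₀ − √h)/0.00163 = 2·0.534·(√5.00 − √1.00)/0.00163
  = 1.0680 × (2.2361 − 1.0000) / 0.00163 = 809.89 s.

810 s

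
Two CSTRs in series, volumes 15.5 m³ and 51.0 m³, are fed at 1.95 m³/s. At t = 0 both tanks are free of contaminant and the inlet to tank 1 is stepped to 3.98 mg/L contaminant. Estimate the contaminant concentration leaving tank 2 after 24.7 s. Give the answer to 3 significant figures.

Each tank obeys Vᵢ dCᵢ/dt = Q(Cᵢ₋₁ − Cᵢ), so τᵢ = Vᵢ/Q.
τ₁ = 15.5/1.95 = 7.9487 s; τ₂ = 51.0/1.95 = 26.154 s.
Solving the cascade with C₁(0)=C₂(0)=0 gives C₂(t) = C_in[1 − (τ₁ e^(−t/τ₁) − τ₂ e^(−t/τ₂))/(τ₁ − τ₂)].
At t = 24.7: e^(−t/τ₁) = 0.044716, e^(−t/τ₂) = 0.38891.
C₂ = 3.98·[1 − (7.9487·0.044716 − 26.154·0.38891)/(-18.205)] = 3.98·0.46081 = 1.8340 mg/L.

1.83 mg/L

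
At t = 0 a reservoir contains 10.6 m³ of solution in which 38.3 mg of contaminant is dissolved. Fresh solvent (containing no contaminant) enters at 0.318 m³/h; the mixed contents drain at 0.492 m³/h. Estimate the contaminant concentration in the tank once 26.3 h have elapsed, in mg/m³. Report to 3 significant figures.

Let m(t) be the amount of contaminant. Volume: V(t) = V₀ + (Q_in − Q_out) t = 10.6 − 0.17400 t; V(26.3) = 6.0238 m³.
Species balance (pure solvent in): dm/dt = −Q_out · m/V(t).
Separate: dm/m = −Q_out dt/V(t) ⇒ ln(m/m₀) = −(Q_out/(Q_in−Q_out)) ln(V/V₀).
m = m₀ (V₀/V)^(Q_out/(Q_in−Q_out)) = 38.3 × (10.6/6.0238)^(-2.8276) = 7.7484 mg.
C = m/V = 7.7484/6.0238 = 1.2863 mg/m³.

1.29 mg/m³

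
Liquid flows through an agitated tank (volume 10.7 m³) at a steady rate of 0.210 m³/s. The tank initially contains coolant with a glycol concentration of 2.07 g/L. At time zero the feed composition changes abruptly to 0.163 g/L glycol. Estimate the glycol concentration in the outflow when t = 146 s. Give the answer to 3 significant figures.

0.272 g/L

Mass balance on the solute (V constant): V dC/dt = Q(C_in − C).
Rewrite as dC/dt + C/τ = C_in/τ, τ = V/Q = 50.952 s.
Solution: C(t) = C_in + (C₀ − C_in) e^(−t/τ).
C(146) = 0.163 + (2.07 − 0.163)·e^(−146/50.952) = 0.163 + (1.9070)·0.056959 = 0.27162 g/L.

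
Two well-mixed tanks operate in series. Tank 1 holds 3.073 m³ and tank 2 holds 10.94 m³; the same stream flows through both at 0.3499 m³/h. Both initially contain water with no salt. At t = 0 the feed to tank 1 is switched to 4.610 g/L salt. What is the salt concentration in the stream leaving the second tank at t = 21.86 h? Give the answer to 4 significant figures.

1.573 g/L

Each tank obeys Vᵢ dCᵢ/dt = Q(Cᵢ₋₁ − Cᵢ), so τᵢ = Vᵢ/Q.
τ₁ = 3.073/0.3499 = 8.78251 h; τ₂ = 10.94/0.3499 = 31.2661 h.
Solving the cascade with C₁(0)=C₂(0)=0 gives C₂(t) = C_in[1 − (τ₁ e^(−t/τ₁) − τ₂ e^(−t/τ₂))/(τ₁ − τ₂)].
At t = 21.86: e^(−t/τ₁) = 0.0829898, e^(−t/τ₂) = 0.497002.
C₂ = 4.610·[1 − (8.78251·0.0829898 − 31.2661·0.497002)/(-22.4836)] = 4.610·0.341276 = 1.57328 g/L.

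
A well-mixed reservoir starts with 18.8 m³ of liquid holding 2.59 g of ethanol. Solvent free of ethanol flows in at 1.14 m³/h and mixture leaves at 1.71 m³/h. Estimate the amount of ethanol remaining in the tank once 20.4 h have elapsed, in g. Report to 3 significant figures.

0.144 g

Let m(t) be the amount of ethanol. Volume: V(t) = V₀ + (Q_in − Q_out) t = 18.8 − 0.57000 t; V(20.4) = 7.1720 m³.
No ethanol enters, so dm/dt = −Q_out · (m/V).
Separate: dm/m = −Q_out dt/V(t) ⇒ ln(m/m₀) = −(Q_out/(Q_in−Q_out)) ln(V/V₀).
m = m₀ (V₀/V)^(Q_out/(Q_in−Q_out)) = 2.59 × (18.8/7.1720)^(-3.0000) = 0.14380 g.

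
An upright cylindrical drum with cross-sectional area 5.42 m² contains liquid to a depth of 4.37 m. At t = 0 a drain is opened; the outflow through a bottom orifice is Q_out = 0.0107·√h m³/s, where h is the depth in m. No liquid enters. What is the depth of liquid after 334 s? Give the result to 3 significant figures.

3.10 m

Unsteady balance on liquid volume: A dh/dt = −0.0107 √h.
This is separable: 2 d(√h)/dt = −0.0107/A, so √h = √h₀ − (0.0107/(2A)) t.
√h = √4.37 − 0.0107·334/(2·5.42) = 2.0905 − 0.32969 = 1.7608.
h = 1.7608² = 3.1003 m.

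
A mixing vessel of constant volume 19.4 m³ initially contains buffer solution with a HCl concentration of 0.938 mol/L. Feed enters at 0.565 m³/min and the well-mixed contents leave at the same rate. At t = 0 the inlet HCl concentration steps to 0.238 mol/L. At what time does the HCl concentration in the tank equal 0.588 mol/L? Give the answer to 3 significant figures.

23.8 min

Mass balance on the solute (V constant): V dC/dt = Q(C_in − C), so τ = V/Q = 34.336 min.
C(t) = C_in + (C₀ − C_in) e^(−t/τ). Set C = 0.588 and solve for t:
e^(−t/τ) = (C − C_in)/(C₀ − C_in) = (0.588 − 0.238)/(0.938 − 0.238) = 0.50000
t = −τ ln(…) = 34.336 × 0.69315 = 23.800 min.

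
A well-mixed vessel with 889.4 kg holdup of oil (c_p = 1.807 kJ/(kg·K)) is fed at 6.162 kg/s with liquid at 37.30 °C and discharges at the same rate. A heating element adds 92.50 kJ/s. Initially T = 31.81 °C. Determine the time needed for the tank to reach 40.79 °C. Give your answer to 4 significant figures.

151.9 s

M c_p dT/dt = ṁ c_p (T_in − T) + Q̇.
τ = M/ṁ = 144.336 s; T_ss = T_in + Q̇/(ṁ c_p) = 45.6073 °C.
T(t) = T_ss + (T₀ − T_ss) e^(−t/τ). Set T = 40.79:
e^(−t/τ) = (40.79 − 45.6073)/(31.81 − 45.6073) = 0.349150
t = −144.336 · ln(0.349150) = 151.878 s.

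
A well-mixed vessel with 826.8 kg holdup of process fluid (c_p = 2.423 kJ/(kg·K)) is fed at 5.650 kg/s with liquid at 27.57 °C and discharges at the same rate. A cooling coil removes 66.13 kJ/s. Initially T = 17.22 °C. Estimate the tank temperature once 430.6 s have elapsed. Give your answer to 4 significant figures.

Unsteady energy balance on the tank contents: M c_p dT/dt = ṁ c_p (T_in − T) − 66.13.
τ = M/ṁ = 146.336 s; T_ss = T_in − Q̇/(ṁ c_p) = 27.57 − 66.13/(5.650·2.423) = 22.7394 °C.
This is linear first-order; T(t) = T_ss + (T₀ − T_ss) e^(−t/τ).
T(430.6) = 22.7394 + (-5.51945)·e^(−430.6/146.336) = 22.7394 + (-5.51945)·0.0527318 = 22.4484 °C.

22.45 °C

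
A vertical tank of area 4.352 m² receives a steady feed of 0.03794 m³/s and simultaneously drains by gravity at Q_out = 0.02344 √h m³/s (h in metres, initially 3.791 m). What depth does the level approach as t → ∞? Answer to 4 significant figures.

2.620 m

A dh/dt = Q_in − 0.02344 √h. Steady state requires inflow = outflow:
Q_in = 0.02344 √h_ss ⇒ √h_ss = 0.03794/0.02344 = 1.61860.
h_ss = 1.61860² = 2.61987 m. (Since h₀ = 3.791 m > h_ss, the level will fall toward this value.)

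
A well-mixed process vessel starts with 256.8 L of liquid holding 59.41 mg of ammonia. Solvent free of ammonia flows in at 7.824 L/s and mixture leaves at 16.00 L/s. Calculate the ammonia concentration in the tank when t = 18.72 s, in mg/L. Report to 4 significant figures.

0.09718 mg/L

Let m(t) be the amount of ammonia. Volume: V(t) = V₀ + (Q_in − Q_out) t = 256.8 − 8.17600 t; V(18.72) = 103.745 L.
Solute balance: dm/dt = 0 − Q_out C = −Q_out m/V(t).
Separate: dm/m = −Q_out dt/V(t) ⇒ ln(m/m₀) = −(Q_out/(Q_in−Q_out)) ln(V/V₀).
m = m₀ (V₀/V)^(Q_out/(Q_in−Q_out)) = 59.41 × (256.8/103.745)^(-1.95695) = 10.0821 mg.
C = m/V = 10.0821/103.745 = 0.0971817 mg/L.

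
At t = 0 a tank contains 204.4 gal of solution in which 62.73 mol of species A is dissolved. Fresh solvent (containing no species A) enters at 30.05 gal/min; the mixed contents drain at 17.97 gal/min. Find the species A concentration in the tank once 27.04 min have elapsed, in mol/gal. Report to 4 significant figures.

0.02854 mol/gal

Total volume: dV/dt = Q_in − Q_out = 12.0800 gal/min, so V(t) = 204.4 + 12.0800 t and V(27.04) = 531.043 gal.
Solute balance: dm/dt = 0 − Q_out C = −Q_out m/V(t).
Separate: dm/m = −Q_out dt/V(t) ⇒ ln(m/m₀) = −(Q_out/(Q_in−Q_out)) ln(V/V₀).
m = m₀ (V₀/V)^(Q_out/(Q_in−Q_out)) = 62.73 × (204.4/531.043)^(1.48758) = 15.1583 mol.
C = m/V = 15.1583/531.043 = 0.0285444 mol/gal.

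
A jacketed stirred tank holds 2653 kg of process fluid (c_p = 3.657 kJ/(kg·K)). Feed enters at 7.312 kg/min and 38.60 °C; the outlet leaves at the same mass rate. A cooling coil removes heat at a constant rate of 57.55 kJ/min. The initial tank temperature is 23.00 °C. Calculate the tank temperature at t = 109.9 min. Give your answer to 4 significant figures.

26.51 °C

M c_p dT/dt = ṁ c_p (T_in − T) − Q̇.
τ = M/ṁ = 362.828 min; T_ss = T_in − Q̇/(ṁ c_p) = 38.60 − 57.55/(7.312·3.657) = 36.4478 °C.
Integrating: T(t) = T_ss + (T₀ − T_ss) e^(−t/τ).
T(109.9) = 36.4478 + (-13.4478)·e^(−109.9/362.828) = 36.4478 + (-13.4478)·0.738674 = 26.5143 °C.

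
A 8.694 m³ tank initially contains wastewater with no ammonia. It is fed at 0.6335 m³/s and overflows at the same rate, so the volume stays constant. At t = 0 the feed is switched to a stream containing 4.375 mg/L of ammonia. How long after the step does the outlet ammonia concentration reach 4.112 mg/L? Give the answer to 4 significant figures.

38.58 s

Accumulation = in − out for the solute gives V dC/dt = Q(C_in − C), so τ = V/Q = 13.7238 s.
C(t) = C_in + (C₀ − C_in) e^(−t/τ). Set C = 4.112 and solve for t:
e^(−t/τ) = (C − C_in)/(C₀ − C_in) = (4.112 − 4.375)/(0 − 4.375) = 0.0601143
t = −τ ln(…) = 13.7238 × 2.81151 = 38.5844 s.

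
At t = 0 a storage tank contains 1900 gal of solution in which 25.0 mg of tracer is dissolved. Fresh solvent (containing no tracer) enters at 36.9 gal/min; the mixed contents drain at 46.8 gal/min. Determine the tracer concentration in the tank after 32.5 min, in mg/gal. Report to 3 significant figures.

0.00659 mg/gal

Total volume: dV/dt = Q_in − Q_out = -9.9000 gal/min, so V(t) = 1900 − 9.9000 t and V(32.5) = 1578.2 gal.
Solute balance: dm/dt = 0 − Q_out C = −Q_out m/V(t).
Separate: dm/m = −Q_out dt/V(t) ⇒ ln(m/m₀) = −(Q_out/(Q_in−Q_out)) ln(V/V₀).
m = m₀ (V₀/V)^(Q_out/(Q_in−Q_out)) = 25.0 × (1900/1578.2)^(-4.7273) = 10.400 mg.
C = m/V = 10.400/1578.2 = 0.0065895 mg/gal.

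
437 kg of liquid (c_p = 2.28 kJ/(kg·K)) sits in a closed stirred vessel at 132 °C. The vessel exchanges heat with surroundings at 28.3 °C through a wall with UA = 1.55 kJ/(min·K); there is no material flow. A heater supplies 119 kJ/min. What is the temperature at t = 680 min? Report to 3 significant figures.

114 °C

M c_p dT/dt = −UA(T − T_amb) + Q̇.
dT/dt = (T_ss − T)/τ with T_ss = T_amb + Q̇/UA = 28.3 + 119/1.55 = 105.07 °C, τ = M c_p/UA = 437·2.28/1.55 = 642.81 min.
T approaches T_ss exponentially: T(t) = T_ss + (T₀ − T_ss) e^(−t/τ).
T(680) = 105.07 + (26.926)·0.34720 = 114.42 °C.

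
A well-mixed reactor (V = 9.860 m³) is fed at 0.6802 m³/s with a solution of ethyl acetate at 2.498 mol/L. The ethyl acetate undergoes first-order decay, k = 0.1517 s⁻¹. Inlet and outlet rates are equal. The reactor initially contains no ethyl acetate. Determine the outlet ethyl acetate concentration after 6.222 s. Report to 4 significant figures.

0.5831 mol/L

Accumulation = in − out − consumed: V dC/dt = Q C_in − Q C − k V C.
This is linear with rate a = Q/V + k = 0.220686 s⁻¹.
C_ss = Q C_in/(Q + kV) = 0.780868 mol/L; C(t) = C_ss + (C₀ − C_ss) e^(−a t).
C(6.222) = 0.780868 + (-0.780868)·e^(−0.220686·6.222) = 0.780868 + (-0.780868)·0.253319 = 0.583060 mol/L.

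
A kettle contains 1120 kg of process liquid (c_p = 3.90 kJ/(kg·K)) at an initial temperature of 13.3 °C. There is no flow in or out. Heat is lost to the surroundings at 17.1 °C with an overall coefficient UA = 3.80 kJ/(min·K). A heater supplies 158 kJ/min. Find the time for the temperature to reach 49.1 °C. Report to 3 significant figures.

1790 min

First-law balance (no shaft work): M c_p dT/dt = −UA(T − T_amb) + Q̇.
τ = M c_p/UA = 1149.5 min; T_ss = T_amb + Q̇/UA = 17.1 + 158/3.80 = 58.679 °C.
T(t) = T_ss + (T₀ − T_ss)e^(−t/τ); set T = 49.1:
t = −τ ln[(T − T_ss)/(T₀ − T_ss)] = −1149.5 · ln(0.21109) = 1788.0 min.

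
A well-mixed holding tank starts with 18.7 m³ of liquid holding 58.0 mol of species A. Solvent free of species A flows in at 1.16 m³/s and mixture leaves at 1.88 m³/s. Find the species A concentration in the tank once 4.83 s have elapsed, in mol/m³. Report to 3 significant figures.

2.23 mol/m³

Total volume: dV/dt = Q_in − Q_out = -0.72000 m³/s, so V(t) = 18.7 − 0.72000 t and V(4.83) = 15.222 m³.
Species balance (pure solvent in): dm/dt = −Q_out · m/V(t).
Separate: dm/m = −Q_out dt/V(t) ⇒ ln(m/m₀) = −(Q_out/(Q_in−Q_out)) ln(V/V₀).
m = m₀ (V₀/V)^(Q_out/(Q_in−Q_out)) = 58.0 × (18.7/15.222)^(-2.6111) = 33.892 mol.
C = m/V = 33.892/15.222 = 2.2265 mol/m³.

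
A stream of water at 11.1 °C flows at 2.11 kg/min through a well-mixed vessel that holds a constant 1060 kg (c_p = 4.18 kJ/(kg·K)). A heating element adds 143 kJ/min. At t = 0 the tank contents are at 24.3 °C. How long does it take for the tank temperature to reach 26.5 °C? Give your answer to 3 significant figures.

M c_p dT/dt = ṁ c_p (T_in − T) + Q̇.
τ = M/ṁ = 502.37 min; T_ss = T_in + Q̇/(ṁ c_p) = 27.314 °C.
T(t) = T_ss + (T₀ − T_ss) e^(−t/τ). Set T = 26.5:
e^(−t/τ) = (26.5 − 27.314)/(24.3 − 27.314) = 0.26996
t = −502.37 · ln(0.26996) = 657.85 min.

658 min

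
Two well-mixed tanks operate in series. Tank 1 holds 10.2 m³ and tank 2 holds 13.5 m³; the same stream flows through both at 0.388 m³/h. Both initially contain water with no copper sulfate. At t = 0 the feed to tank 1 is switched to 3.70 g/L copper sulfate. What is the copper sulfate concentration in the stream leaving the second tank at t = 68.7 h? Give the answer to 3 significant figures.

2.44 g/L

Time constants: τᵢ = Vᵢ/Q for each well-mixed tank.
τ₁ = 10.2/0.388 = 26.289 h; τ₂ = 13.5/0.388 = 34.794 h.
Solving the cascade with C₁(0)=C₂(0)=0 gives C₂(t) = C_in[1 − (τ₁ e^(−t/τ₁) − τ₂ e^(−t/τ₂))/(τ₁ − τ₂)].
At t = 68.7: e^(−t/τ₁) = 0.073293, e^(−t/τ₂) = 0.13883.
C₂ = 3.70·[1 − (26.289·0.073293 − 34.794·0.13883)/(-8.5052)] = 3.70·0.65859 = 2.4368 g/L.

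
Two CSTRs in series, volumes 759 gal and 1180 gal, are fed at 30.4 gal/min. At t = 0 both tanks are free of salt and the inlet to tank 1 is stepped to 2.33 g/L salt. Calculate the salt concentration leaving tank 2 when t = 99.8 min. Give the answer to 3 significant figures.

1.91 g/L

Each tank obeys Vᵢ dCᵢ/dt = Q(Cᵢ₋₁ − Cᵢ), so τᵢ = Vᵢ/Q.
τ₁ = 759/30.4 = 24.967 min; τ₂ = 1180/30.4 = 38.816 min.
Solving the cascade with C₁(0)=C₂(0)=0 gives C₂(t) = C_in[1 − (τ₁ e^(−t/τ₁) − τ₂ e^(−t/τ₂))/(τ₁ − τ₂)].
At t = 99.8: e^(−t/τ₁) = 0.018366, e^(−t/τ₂) = 0.076450.
C₂ = 2.33·[1 − (24.967·0.018366 − 38.816·0.076450)/(-13.849)] = 2.33·0.81883 = 1.9079 g/L.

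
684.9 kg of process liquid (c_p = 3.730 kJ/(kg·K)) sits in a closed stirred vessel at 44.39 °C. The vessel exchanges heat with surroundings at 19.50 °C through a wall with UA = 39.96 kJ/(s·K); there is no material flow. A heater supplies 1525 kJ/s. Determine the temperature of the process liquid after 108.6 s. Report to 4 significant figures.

55.24 °C

First-law balance (no shaft work): M c_p dT/dt = −UA(T − T_amb) + Q̇.
dT/dt = (T_ss − T)/τ with T_ss = T_amb + Q̇/UA = 19.50 + 1525/39.96 = 57.6632 °C, τ = M c_p/UA = 684.9·3.730/39.96 = 63.9309 s.
T approaches T_ss exponentially: T(t) = T_ss + (T₀ − T_ss) e^(−t/τ).
T(108.6) = 57.6632 + (-13.2732)·0.182919 = 55.2352 °C.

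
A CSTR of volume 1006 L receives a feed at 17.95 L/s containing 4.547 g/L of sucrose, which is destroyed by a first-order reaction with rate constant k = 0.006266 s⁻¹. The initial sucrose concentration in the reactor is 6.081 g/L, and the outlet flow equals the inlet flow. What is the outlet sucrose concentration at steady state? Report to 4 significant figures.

Species balance: V dC/dt = Q C_in − Q C − k V C.
At steady state: 0 = Q C_in − (Q + kV) C_ss, so C_ss = Q C_in/(Q + kV).
C_ss = 17.95·4.547/(17.95 + 0.006266·1006) = 81.6186/24.2536 = 3.36522 g/L.

3.365 g/L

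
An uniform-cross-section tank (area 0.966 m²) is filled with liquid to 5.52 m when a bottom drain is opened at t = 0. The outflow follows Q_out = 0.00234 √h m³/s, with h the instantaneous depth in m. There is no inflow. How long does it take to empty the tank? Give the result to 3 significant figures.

1940 s

Volume balance on the tank: A dh/dt = −0.00234 √h.
∫ h^(−1/2) dh = −(0.00234/A) ∫ dt, giving 2√h = 2√h₀ − (0.00234/A) t.
Set h = 0: 2√h₀ = (0.00234/A) t_empty ⇒ t_empty = 2A√h₀/0.00234.
t_empty = 2·0.966·√5.52/0.00234 = 1.9320·2.3495/0.00234 = 1939.8 s.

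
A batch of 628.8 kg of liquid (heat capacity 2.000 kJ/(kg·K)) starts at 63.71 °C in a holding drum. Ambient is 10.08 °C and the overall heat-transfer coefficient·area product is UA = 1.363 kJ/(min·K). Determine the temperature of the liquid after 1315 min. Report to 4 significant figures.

M c_p dT/dt = −UA(T − T_amb).
dT/dt = (T_ss − T)/τ with T_ss = T_amb = 10.0800 °C, τ = M c_p/UA = 628.8·2.000/1.363 = 922.671 min.
This is linear first-order; T(t) = T_ss + (T₀ − T_ss) e^(−t/τ).
T(1315) = 10.0800 + (53.6300)·0.240458 = 22.9758 °C.

22.98 °C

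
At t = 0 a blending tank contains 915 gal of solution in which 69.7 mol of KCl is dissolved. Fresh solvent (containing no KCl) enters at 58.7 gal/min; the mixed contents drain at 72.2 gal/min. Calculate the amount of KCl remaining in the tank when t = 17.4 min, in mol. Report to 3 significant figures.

Let m(t) be the amount of KCl. Volume: V(t) = V₀ + (Q_in − Q_out) t = 915 − 13.500 t; V(17.4) = 680.10 gal.
Solute balance: dm/dt = 0 − Q_out C = −Q_out m/V(t).
dm/m = −Q_out dt/(V₀ − 13.500 t); integrating gives ln(m/m₀) = −(Q_out/(Q_in−Q_out)) ln(V/V₀).
m = m₀ (V₀/V)^(Q_out/(Q_in−Q_out)) = 69.7 × (915/680.10)^(-5.3481) = 14.260 mol.

14.3 mol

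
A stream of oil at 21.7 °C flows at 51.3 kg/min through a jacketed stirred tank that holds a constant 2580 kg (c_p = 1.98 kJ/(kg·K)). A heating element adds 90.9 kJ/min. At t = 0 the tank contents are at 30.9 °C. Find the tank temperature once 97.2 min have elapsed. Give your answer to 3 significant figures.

M c_p dT/dt = ṁ c_p (T_in − T) + Q̇.
Rearrange: dT/dt = (T_ss − T)/τ with τ = M/ṁ = 50.292 min and T_ss = T_in + Q̇/(ṁ c_p) = 22.595 °C.
Solution: T(t) = T_ss + (T₀ − T_ss) e^(−t/τ).
T(97.2) = 22.595 + (8.3051)·e^(−97.2/50.292) = 22.595 + (8.3051)·0.14476 = 23.797 °C.

23.8 °C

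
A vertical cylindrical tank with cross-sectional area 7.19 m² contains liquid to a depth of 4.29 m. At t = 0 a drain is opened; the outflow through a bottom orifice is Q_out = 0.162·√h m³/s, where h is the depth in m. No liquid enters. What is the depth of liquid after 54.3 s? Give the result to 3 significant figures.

2.13 m

Volume balance on the tank: A dh/dt = −0.162 √h.
Separate and integrate: 2(√h − √h₀) = −(0.162/A) t.
√h = √4.29 − 0.162·54.3/(2·7.19) = 2.0712 − 0.61172 = 1.4595.
h = 1.4595² = 2.1302 m.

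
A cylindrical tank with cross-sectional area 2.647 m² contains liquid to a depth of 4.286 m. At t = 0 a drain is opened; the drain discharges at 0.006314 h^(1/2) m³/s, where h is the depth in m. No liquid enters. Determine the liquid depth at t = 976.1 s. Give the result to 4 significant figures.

Unsteady balance on liquid volume: A dh/dt = −0.006314 √h.
This is separable: 2 d(√h)/dt = −0.006314/A, so √h = √h₀ − (0.006314/(2A)) t.
√h = √4.286 − 0.006314·976.1/(2·2.647) = 2.07027 − 1.16417 = 0.906100.
h = 0.906100² = 0.821016 m.

0.8210 m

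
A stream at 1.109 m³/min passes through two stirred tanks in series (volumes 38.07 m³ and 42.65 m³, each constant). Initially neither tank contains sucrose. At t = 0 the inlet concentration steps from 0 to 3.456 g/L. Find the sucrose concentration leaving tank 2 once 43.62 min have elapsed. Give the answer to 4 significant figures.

Time constants: τᵢ = Vᵢ/Q for each well-mixed tank.
τ₁ = 38.07/1.109 = 34.3282 min; τ₂ = 42.65/1.109 = 38.4581 min.
Tank 1: C₁ = C_in(1 − e^(−t/τ₁)). Tank 2 (τ₁ ≠ τ₂): C₂ = C_in[1 − (τ₁ e^(−t/τ₁) − τ₂ e^(−t/τ₂))/(τ₁ − τ₂)].
At t = 43.62: e^(−t/τ₁) = 0.280642, e^(−t/τ₂) = 0.321672.
C₂ = 3.456·[1 − (34.3282·0.280642 − 38.4581·0.321672)/(-4.12985)] = 3.456·0.337278 = 1.16563 g/L.

1.166 g/L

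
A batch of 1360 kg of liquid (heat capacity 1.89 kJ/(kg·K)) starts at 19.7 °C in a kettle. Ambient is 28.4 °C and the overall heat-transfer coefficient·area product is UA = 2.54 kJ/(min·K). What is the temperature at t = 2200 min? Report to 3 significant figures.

M c_p dT/dt = −UA(T − T_amb).
dT/dt = (T_ss − T)/τ with T_ss = T_amb = 28.400 °C, τ = M c_p/UA = 1360·1.89/2.54 = 1012.0 min.
Solution: T(t) = T_ss + (T₀ − T_ss) e^(−t/τ).
T(2200) = 28.400 + (-8.7000)·0.11372 = 27.411 °C.

27.4 °C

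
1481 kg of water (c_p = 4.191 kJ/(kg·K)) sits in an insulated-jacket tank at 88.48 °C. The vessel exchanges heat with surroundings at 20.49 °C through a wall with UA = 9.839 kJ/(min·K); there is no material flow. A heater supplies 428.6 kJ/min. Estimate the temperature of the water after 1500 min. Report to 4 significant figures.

Energy balance: M c_p dT/dt = −UA(T − T_amb) + Q̇.
dT/dt = (T_ss − T)/τ with T_ss = T_amb + Q̇/UA = 20.49 + 428.6/9.839 = 64.0513 °C, τ = M c_p/UA = 1481·4.191/9.839 = 630.844 min.
This is linear first-order; T(t) = T_ss + (T₀ − T_ss) e^(−t/τ).
T(1500) = 64.0513 + (24.4287)·0.0927574 = 66.3173 °C.

66.32 °C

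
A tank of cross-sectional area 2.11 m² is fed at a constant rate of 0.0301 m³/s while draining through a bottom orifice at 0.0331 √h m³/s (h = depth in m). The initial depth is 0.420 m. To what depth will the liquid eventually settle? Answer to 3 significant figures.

Mass balance (ρ constant): A dh/dt = Q_in − 0.0331 √h. At steady state dh/dt = 0:
Q_in = 0.0331 √h_ss ⇒ √h_ss = 0.0301/0.0331 = 0.90937.
h_ss = 0.90937² = 0.82695 m. (Since h₀ = 0.420 m < h_ss, the level will rise toward this value.)

0.827 m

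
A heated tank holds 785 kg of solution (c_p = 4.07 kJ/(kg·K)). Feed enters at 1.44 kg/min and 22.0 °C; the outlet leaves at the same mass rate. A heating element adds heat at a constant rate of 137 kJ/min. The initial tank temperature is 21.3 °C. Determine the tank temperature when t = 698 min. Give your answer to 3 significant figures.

M c_p dT/dt = ṁ c_p (T_in − T) + Q̇.
τ = M/ṁ = 545.14 min; T_ss = T_in + Q̇/(ṁ c_p) = 22.0 + 137/(1.44·4.07) = 45.376 °C.
Integrating: T(t) = T_ss + (T₀ − T_ss) e^(−t/τ).
T(698) = 45.376 + (-24.076)·e^(−698/545.14) = 45.376 + (-24.076)·0.27792 = 38.684 °C.

38.7 °C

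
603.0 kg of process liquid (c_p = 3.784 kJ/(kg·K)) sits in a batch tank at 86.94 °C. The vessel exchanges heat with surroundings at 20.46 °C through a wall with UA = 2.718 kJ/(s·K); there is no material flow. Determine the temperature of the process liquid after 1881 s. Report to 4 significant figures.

M c_p dT/dt = −UA(T − T_amb).
dT/dt = (T_ss − T)/τ with T_ss = T_amb = 20.4600 °C, τ = M c_p/UA = 603.0·3.784/2.718 = 839.497 s.
T approaches T_ss exponentially: T(t) = T_ss + (T₀ − T_ss) e^(−t/τ).
T(1881) = 20.4600 + (66.4800)·0.106392 = 27.5329 °C.

27.53 °C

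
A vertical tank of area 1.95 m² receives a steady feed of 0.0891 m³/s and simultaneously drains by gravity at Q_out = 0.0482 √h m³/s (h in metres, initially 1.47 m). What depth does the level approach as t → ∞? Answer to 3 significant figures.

3.42 m

Accumulation of liquid (constant cross-section A): A dh/dt = Q_in − 0.0482 √h. At steady state dh/dt = 0:
Q_in = 0.0482 √h_ss ⇒ √h_ss = 0.0891/0.0482 = 1.8485.
h_ss = 1.8485² = 3.4171 m. (Since h₀ = 1.47 m < h_ss, the level will rise toward this value.)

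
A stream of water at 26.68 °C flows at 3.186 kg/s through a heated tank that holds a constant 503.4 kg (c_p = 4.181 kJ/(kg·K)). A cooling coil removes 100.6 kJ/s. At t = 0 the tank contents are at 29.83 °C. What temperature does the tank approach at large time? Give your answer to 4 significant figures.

19.13 °C

Unsteady energy balance on the tank contents: M c_p dT/dt = ṁ c_p (T_in − T) − 100.6.
At steady state dT/dt = 0 ⇒ T_ss = T_in − Q̇/(ṁ c_p) = 26.68 − 100.6/(3.186·4.181) = 19.1278 °C.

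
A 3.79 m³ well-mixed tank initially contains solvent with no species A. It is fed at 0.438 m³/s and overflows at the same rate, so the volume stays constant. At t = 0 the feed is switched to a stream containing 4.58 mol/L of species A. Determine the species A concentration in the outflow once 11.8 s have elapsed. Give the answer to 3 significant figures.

3.41 mol/L

Accumulation = in − out for the solute gives V dC/dt = Q(C_in − C).
Rewrite as dC/dt + C/τ = C_in/τ, τ = V/Q = 8.6530 s.
C approaches C_in exponentially: C(t) = C_in + (C₀ − C_in) e^(−t/τ).
C(11.8) = 4.58 + (0 − 4.58)·e^(−11.8/8.6530) = 4.58 + (-4.5800)·0.25571 = 3.4088 mol/L.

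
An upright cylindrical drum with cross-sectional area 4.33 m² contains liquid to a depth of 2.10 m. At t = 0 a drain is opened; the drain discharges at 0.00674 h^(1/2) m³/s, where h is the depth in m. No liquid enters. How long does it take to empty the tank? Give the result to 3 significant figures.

1860 s

A dh/dt = −Q_out = −0.00674 √h.
Separate and integrate: 2(√h − √h₀) = −(0.00674/A) t.
Set h = 0: 2√h₀ = (0.00674/A) t_empty ⇒ t_empty = 2A√h₀/0.00674.
t_empty = 2·4.33·√2.10/0.00674 = 8.6600·1.4491/0.00674 = 1861.9 s.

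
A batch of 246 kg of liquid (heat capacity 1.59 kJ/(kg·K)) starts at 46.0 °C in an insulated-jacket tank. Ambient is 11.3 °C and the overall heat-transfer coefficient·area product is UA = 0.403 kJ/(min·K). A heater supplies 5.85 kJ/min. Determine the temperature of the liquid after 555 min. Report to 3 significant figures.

37.2 °C

M c_p dT/dt = −UA(T − T_amb) + Q̇.
dT/dt = (T_ss − T)/τ with T_ss = T_amb + Q̇/UA = 11.3 + 5.85/0.403 = 25.816 °C, τ = M c_p/UA = 246·1.59/0.403 = 970.57 min.
Solution: T(t) = T_ss + (T₀ − T_ss) e^(−t/τ).
T(555) = 25.816 + (20.184)·0.56449 = 37.210 °C.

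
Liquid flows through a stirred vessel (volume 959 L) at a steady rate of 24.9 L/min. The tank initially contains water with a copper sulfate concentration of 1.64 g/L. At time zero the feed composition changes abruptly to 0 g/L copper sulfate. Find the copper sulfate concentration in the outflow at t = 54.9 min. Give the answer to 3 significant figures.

Mass balance on the solute (V constant): V dC/dt = Q(C_in − C).
Rewrite as dC/dt + C/τ = C_in/τ, τ = V/Q = 38.514 min.
Integrating: C(t) = C_in + (C₀ − C_in) e^(−t/τ).
C(54.9) = 0 + (1.64 − 0)·e^(−54.9/38.514) = 0 + (1.6400)·0.24040 = 0.39426 g/L.

0.394 g/L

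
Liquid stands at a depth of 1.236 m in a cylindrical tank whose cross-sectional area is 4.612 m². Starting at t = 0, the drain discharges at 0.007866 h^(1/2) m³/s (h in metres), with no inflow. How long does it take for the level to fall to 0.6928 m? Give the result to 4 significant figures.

327.6 s

Mass balance (ρ constant): A dh/dt = −0.007866 √h.
Separate and integrate: 2(√h − √h₀) = −(0.007866/A) t.
t = 2A(√h₀ − √h)/0.007866 = 2·4.612·(√1.236 − √0.6928)/0.007866
  = 9.22400 × (1.11176 − 0.832346) / 0.007866 = 327.647 s.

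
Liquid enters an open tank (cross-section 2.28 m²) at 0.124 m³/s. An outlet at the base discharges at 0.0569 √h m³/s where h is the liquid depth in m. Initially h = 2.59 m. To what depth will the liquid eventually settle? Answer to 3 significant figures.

4.75 m

A dh/dt = Q_in − 0.0569 √h. Steady state requires inflow = outflow:
Q_in = 0.0569 √h_ss ⇒ √h_ss = 0.124/0.0569 = 2.1793.
h_ss = 2.1793² = 4.7492 m. (Since h₀ = 2.59 m < h_ss, the level will rise toward this value.)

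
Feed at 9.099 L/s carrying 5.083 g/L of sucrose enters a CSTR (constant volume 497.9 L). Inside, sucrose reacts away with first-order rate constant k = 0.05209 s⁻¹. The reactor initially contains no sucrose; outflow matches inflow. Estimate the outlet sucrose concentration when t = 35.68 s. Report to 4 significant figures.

1.213 g/L

Species balance: V dC/dt = Q C_in − Q C − k V C.
This is linear with rate a = Q/V + k = 0.0703648 s⁻¹.
C_ss = Q C_in/(Q + kV) = 1.32013 g/L; C(t) = C_ss + (C₀ − C_ss) e^(−a t).
C(35.68) = 1.32013 + (-1.32013)·e^(−0.0703648·35.68) = 1.32013 + (-1.32013)·0.0812183 = 1.21291 g/L.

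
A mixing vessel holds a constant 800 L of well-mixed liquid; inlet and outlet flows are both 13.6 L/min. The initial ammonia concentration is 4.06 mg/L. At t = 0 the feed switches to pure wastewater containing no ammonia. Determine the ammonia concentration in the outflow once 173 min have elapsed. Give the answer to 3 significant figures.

0.214 mg/L

Accumulation = in − out for the solute gives V dC/dt = Q(C_in − C).
So dC/dt = (C_in − C)/τ with τ = V/Q = 800/13.6 = 58.824 min.
Solution: C(t) = C_in + (C₀ − C_in) e^(−t/τ).
C(173) = 0 + (4.06 − 0)·e^(−173/58.824) = 0 + (4.0600)·0.052813 = 0.21442 mg/L.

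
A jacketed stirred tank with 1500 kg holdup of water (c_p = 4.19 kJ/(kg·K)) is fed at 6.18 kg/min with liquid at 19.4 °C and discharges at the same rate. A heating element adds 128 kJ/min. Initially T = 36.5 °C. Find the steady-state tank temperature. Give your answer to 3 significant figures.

M c_p dT/dt = ṁ c_p (T_in − T) + Q̇.
At steady state dT/dt = 0 ⇒ T_ss = T_in + Q̇/(ṁ c_p) = 19.4 + 128/(6.18·4.19) = 24.343 °C.

24.3 °C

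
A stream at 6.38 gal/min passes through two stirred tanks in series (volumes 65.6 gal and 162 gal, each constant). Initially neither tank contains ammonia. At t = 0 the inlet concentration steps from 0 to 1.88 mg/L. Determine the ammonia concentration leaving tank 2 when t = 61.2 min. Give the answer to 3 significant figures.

Species balance on tank i: dCᵢ/dt = (Cᵢ₋₁ − Cᵢ)/τᵢ with τᵢ = Vᵢ/Q.
τ₁ = 65.6/6.38 = 10.282 min; τ₂ = 162/6.38 = 25.392 min.
Solving the cascade with C₁(0)=C₂(0)=0 gives C₂(t) = C_in[1 − (τ₁ e^(−t/τ₁) − τ₂ e^(−t/τ₂))/(τ₁ − τ₂)].
At t = 61.2: e^(−t/τ₁) = 0.0026004, e^(−t/τ₂) = 0.089795.
C₂ = 1.88·[1 − (10.282·0.0026004 − 25.392·0.089795)/(-15.110)] = 1.88·0.85087 = 1.5996 mg/L.

1.60 mg/L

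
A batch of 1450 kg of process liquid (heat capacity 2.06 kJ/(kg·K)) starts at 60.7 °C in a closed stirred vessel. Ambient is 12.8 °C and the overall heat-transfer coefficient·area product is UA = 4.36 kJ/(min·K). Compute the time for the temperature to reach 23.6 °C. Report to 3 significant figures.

M c_p dT/dt = −UA(T − T_amb).
τ = M c_p/UA = 685.09 min; T_ss = T_amb = 12.800 °C.
T(t) = T_ss + (T₀ − T_ss)e^(−t/τ); set T = 23.6:
t = −τ ln[(T − T_ss)/(T₀ − T_ss)] = −685.09 · ln(0.22547) = 1020.5 min.

1020 min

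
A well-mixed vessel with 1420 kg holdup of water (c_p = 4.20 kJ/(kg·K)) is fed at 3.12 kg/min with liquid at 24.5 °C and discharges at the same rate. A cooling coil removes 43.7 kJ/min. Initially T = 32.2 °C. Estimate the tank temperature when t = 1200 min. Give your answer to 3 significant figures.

M c_p dT/dt = ṁ c_p (T_in − T) − Q̇.
τ = M/ṁ = 455.13 min; T_ss = T_in − Q̇/(ṁ c_p) = 24.5 − 43.7/(3.12·4.20) = 21.165 °C.
Integrating: T(t) = T_ss + (T₀ − T_ss) e^(−t/τ).
T(1200) = 21.165 + (11.035)·e^(−1200/455.13) = 21.165 + (11.035)·0.071603 = 21.955 °C.

22.0 °C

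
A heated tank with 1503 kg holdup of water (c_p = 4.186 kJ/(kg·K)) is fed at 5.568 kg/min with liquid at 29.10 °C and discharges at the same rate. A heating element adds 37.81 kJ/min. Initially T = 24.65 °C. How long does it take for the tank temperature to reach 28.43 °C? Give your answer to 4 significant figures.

263.0 min

Unsteady energy balance on the tank contents: M c_p dT/dt = ṁ c_p (T_in − T) + 37.81.
τ = M/ṁ = 269.935 min; T_ss = T_in + Q̇/(ṁ c_p) = 30.7222 °C.
T(t) = T_ss + (T₀ − T_ss) e^(−t/τ). Set T = 28.43:
e^(−t/τ) = (28.43 − 30.7222)/(24.65 − 30.7222) = 0.377492
t = −269.935 · ln(0.377492) = 262.972 min.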